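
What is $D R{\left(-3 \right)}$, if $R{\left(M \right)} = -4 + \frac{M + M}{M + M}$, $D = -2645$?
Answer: $7935$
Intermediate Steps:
$R{\left(M \right)} = -3$ ($R{\left(M \right)} = -4 + \frac{2 M}{2 M} = -4 + 2 M \frac{1}{2 M} = -4 + 1 = -3$)
$D R{\left(-3 \right)} = \left(-2645\right) \left(-3\right) = 7935$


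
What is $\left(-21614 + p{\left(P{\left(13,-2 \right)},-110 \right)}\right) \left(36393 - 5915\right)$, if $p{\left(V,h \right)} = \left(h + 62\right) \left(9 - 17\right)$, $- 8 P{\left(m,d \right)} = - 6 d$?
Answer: $-647047940$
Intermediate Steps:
$P{\left(m,d \right)} = \frac{3 d}{4}$ ($P{\left(m,d \right)} = - \frac{\left(-6\right) d}{8} = \frac{3 d}{4}$)
$p{\left(V,h \right)} = -496 - 8 h$ ($p{\left(V,h \right)} = \left(62 + h\right) \left(-8\right) = -496 - 8 h$)
$\left(-21614 + p{\left(P{\left(13,-2 \right)},-110 \right)}\right) \left(36393 - 5915\right) = \left(-21614 - -384\right) \left(36393 - 5915\right) = \left(-21614 + \left(-496 + 880\right)\right) 30478 = \left(-21614 + 384\right) 30478 = \left(-21230\right) 30478 = -647047940$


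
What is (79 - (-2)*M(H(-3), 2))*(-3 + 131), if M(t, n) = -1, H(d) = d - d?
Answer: 9856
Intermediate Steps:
H(d) = 0
(79 - (-2)*M(H(-3), 2))*(-3 + 131) = (79 - (-2)*(-1))*(-3 + 131) = (79 - 1*2)*128 = (79 - 2)*128 = 77*128 = 9856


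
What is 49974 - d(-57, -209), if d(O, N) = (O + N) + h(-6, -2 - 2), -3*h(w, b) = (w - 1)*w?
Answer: 50254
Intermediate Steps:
h(w, b) = -w*(-1 + w)/3 (h(w, b) = -(w - 1)*w/3 = -(-1 + w)*w/3 = -w*(-1 + w)/3)
d(O, N) = -14 + N + O (d(O, N) = (O + N) + (⅓)*(-6)*(1 - 1*(-6)) = (N + O) + (⅓)*(-6)*(1 + 6) = (N + O) + (⅓)*(-6)*7 = (N + O) - 14 = -14 + N + O)
49974 - d(-57, -209) = 49974 - (-14 - 209 - 57) = 49974 - 1*(-280) = 49974 + 280 = 50254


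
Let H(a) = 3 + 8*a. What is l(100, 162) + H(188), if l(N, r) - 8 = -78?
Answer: 1437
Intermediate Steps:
l(N, r) = -70 (l(N, r) = 8 - 78 = -70)
l(100, 162) + H(188) = -70 + (3 + 8*188) = -70 + (3 + 1504) = -70 + 1507 = 1437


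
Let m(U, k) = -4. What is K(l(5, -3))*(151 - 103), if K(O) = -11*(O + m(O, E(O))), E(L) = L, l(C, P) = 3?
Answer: 528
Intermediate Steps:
K(O) = 44 - 11*O (K(O) = -11*(O - 4) = -11*(-4 + O) = 44 - 11*O)
K(l(5, -3))*(151 - 103) = (44 - 11*3)*(151 - 103) = (44 - 33)*48 = 11*48 = 528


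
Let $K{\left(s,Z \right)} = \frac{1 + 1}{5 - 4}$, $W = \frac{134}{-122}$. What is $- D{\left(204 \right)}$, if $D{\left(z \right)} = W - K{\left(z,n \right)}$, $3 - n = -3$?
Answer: $\frac{189}{61} \approx 3.0984$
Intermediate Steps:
$n = 6$ ($n = 3 - -3 = 3 + 3 = 6$)
$W = - \frac{67}{61}$ ($W = 134 \left(- \frac{1}{122}\right) = - \frac{67}{61} \approx -1.0984$)
$K{\left(s,Z \right)} = 2$ ($K{\left(s,Z \right)} = \frac{2}{1} = 2 \cdot 1 = 2$)
$D{\left(z \right)} = - \frac{189}{61}$ ($D{\left(z \right)} = - \frac{67}{61} - 2 = - \frac{189}{61}$)
$- D{\left(204 \right)} = \left(-1\right) \left(- \frac{189}{61}\right) = \frac{189}{61}$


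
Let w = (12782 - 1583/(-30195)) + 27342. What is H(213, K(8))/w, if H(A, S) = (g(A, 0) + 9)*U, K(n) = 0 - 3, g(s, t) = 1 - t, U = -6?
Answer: -1811700/1211545763 ≈ -0.0014954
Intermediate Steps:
K(n) = -3
H(A, S) = -60 (H(A, S) = ((1 - 1*0) + 9)*(-6) = ((1 + 0) + 9)*(-6) = (1 + 9)*(-6) = 10*(-6) = -60)
w = 1211545763/30195 (w = (12782 - 1583*(-1/30195)) + 27342 = (12782 + 1583/30195) + 27342 = 385954073/30195 + 27342 = 1211545763/30195 ≈ 40124.)
H(213, K(8))/w = -60/1211545763/30195 = -60*30195/1211545763 = -1811700/1211545763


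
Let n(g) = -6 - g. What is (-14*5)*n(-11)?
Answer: -350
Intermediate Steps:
(-14*5)*n(-11) = (-14*5)*(-6 - 1*(-11)) = -70*(-6 + 11) = -70*5 = -350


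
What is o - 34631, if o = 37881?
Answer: 3250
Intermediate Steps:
o - 34631 = 37881 - 34631 = 3250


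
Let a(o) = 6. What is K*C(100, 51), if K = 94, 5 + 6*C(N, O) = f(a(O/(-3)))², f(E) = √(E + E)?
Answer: 329/3 ≈ 109.67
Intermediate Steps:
f(E) = √2*√E (f(E) = √(2*E) = √2*√E)
C(N, O) = 7/6 (C(N, O) = -⅚ + (√2*√6)²/6 = -⅚ + (2*√3)²/6 = -⅚ + (⅙)*12 = -⅚ + 2 = 7/6)
K*C(100, 51) = 94*(7/6) = 329/3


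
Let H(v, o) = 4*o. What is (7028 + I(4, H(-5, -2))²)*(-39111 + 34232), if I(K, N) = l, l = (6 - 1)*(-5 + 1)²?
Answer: -65515212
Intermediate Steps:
l = 80 (l = 5*(-4)² = 5*16 = 80)
I(K, N) = 80
(7028 + I(4, H(-5, -2))²)*(-39111 + 34232) = (7028 + 80²)*(-39111 + 34232) = (7028 + 6400)*(-4879) = 13428*(-4879) = -65515212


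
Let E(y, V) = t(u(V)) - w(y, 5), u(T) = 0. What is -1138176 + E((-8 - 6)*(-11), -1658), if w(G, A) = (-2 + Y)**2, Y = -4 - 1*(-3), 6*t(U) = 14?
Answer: -3414548/3 ≈ -1.1382e+6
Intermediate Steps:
t(U) = 7/3 (t(U) = (1/6)*14 = 7/3)
Y = -1 (Y = -4 + 3 = -1)
w(G, A) = 9 (w(G, A) = (-2 - 1)**2 = (-3)**2 = 9)
E(y, V) = -20/3 (E(y, V) = 7/3 - 1*9 = 7/3 - 9 = -20/3)
-1138176 + E((-8 - 6)*(-11), -1658) = -1138176 - 20/3 = -3414548/3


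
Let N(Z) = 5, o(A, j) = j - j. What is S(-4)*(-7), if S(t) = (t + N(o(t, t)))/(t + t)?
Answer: 7/8 ≈ 0.87500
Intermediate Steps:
o(A, j) = 0
S(t) = (5 + t)/(2*t) (S(t) = (t + 5)/(t + t) = (5 + t)/((2*t)) = (5 + t)*(1/(2*t)) = (5 + t)/(2*t))
S(-4)*(-7) = ((½)*(5 - 4)/(-4))*(-7) = ((½)*(-¼)*1)*(-7) = -⅛*(-7) = 7/8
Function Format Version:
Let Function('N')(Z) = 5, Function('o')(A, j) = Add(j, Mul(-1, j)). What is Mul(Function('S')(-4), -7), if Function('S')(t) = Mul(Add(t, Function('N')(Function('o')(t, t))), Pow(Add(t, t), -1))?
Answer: Rational(7, 8) ≈ 0.87500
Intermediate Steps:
Function('o')(A, j) = 0
Function('S')(t) = Mul(Rational(1, 2), Pow(t, -1), Add(5, t)) (Function('S')(t) = Mul(Add(t, 5), Pow(Add(t, t), -1)) = Mul(Add(5, t), Pow(Mul(2, t), -1)) = Mul(Add(5, t), Mul(Rational(1, 2), Pow(t, -1))) = Mul(Rational(1, 2), Pow(t, -1), Add(5, t)))
Mul(Function('S')(-4), -7) = Mul(Mul(Rational(1, 2), Pow(-4, -1), Add(5, -4)), -7) = Mul(Mul(Rational(1, 2), Rational(-1, 4), 1), -7) = Mul(Rational(-1, 8), -7) = Rational(7, 8)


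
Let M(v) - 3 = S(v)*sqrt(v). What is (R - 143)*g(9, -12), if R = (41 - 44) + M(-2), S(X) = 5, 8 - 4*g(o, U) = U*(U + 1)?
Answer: 4433 - 155*I*sqrt(2) ≈ 4433.0 - 219.2*I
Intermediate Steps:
g(o, U) = 2 - U*(1 + U)/4 (g(o, U) = 2 - U*(U + 1)/4 = 2 - U*(1 + U)/4)
M(v) = 3 + 5*sqrt(v)
R = 5*I*sqrt(2) (R = (41 - 44) + (3 + 5*sqrt(-2)) = -3 + (3 + 5*(I*sqrt(2))) = -3 + (3 + 5*I*sqrt(2)) = 5*I*sqrt(2) ≈ 7.0711*I)
(R - 143)*g(9, -12) = (5*I*sqrt(2) - 143)*(2 - 1/4*(-12) - 1/4*(-12)**2) = (-143 + 5*I*sqrt(2))*(2 + 3 - 1/4*144) = (-143 + 5*I*sqrt(2))*(2 + 3 - 36) = (-143 + 5*I*sqrt(2))*(-31) = 4433 - 155*I*sqrt(2)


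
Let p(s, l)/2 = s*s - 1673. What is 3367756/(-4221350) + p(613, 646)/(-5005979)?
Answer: -1429806865166/1509427817975 ≈ -0.94725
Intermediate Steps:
p(s, l) = -3346 + 2*s**2 (p(s, l) = 2*(s*s - 1673) = 2*(s**2 - 1673) = 2*(-1673 + s**2) = -3346 + 2*s**2)
3367756/(-4221350) + p(613, 646)/(-5005979) = 3367756/(-4221350) + (-3346 + 2*613**2)/(-5005979) = 3367756*(-1/4221350) + (-3346 + 2*375769)*(-1/5005979) = -240554/301525 + (-3346 + 751538)*(-1/5005979) = -240554/301525 + 748192*(-1/5005979) = -240554/301525 - 748192/5005979 = -1429806865166/1509427817975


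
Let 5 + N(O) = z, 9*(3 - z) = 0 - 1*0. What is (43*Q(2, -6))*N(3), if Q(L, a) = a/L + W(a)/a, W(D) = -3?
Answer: 215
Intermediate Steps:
z = 3 (z = 3 - (0 - 1*0)/9 = 3 - (0 + 0)/9 = 3 - ⅑*0 = 3 + 0 = 3)
Q(L, a) = -3/a + a/L (Q(L, a) = a/L - 3/a = -3/a + a/L)
N(O) = -2 (N(O) = -5 + 3 = -2)
(43*Q(2, -6))*N(3) = (43*(-3/(-6) - 6/2))*(-2) = (43*(-3*(-⅙) - 6*½))*(-2) = (43*(½ - 3))*(-2) = (43*(-5/2))*(-2) = -215/2*(-2) = 215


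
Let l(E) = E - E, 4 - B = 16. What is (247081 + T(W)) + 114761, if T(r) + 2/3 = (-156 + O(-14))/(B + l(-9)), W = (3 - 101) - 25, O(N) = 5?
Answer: 4342247/12 ≈ 3.6185e+5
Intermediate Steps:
B = -12 (B = 4 - 1*16 = 4 - 16 = -12)
l(E) = 0
W = -123 (W = -98 - 25 = -123)
T(r) = 143/12 (T(r) = -⅔ + (-156 + 5)/(-12 + 0) = -⅔ - 151/(-12) = -⅔ - 151*(-1/12) = -⅔ + 151/12 = 143/12)
(247081 + T(W)) + 114761 = (247081 + 143/12) + 114761 = 2965115/12 + 114761 = 4342247/12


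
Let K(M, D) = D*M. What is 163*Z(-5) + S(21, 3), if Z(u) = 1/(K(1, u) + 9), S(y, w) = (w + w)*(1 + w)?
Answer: 259/4 ≈ 64.750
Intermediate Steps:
S(y, w) = 2*w*(1 + w) (S(y, w) = (2*w)*(1 + w) = 2*w*(1 + w))
Z(u) = 1/(9 + u) (Z(u) = 1/(u*1 + 9) = 1/(u + 9) = 1/(9 + u))
163*Z(-5) + S(21, 3) = 163/(9 - 5) + 2*3*(1 + 3) = 163/4 + 2*3*4 = 163*(¼) + 24 = 163/4 + 24 = 259/4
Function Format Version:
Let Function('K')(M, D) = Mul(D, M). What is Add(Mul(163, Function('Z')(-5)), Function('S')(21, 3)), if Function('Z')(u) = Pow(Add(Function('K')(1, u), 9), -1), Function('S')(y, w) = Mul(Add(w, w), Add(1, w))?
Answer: Rational(259, 4) ≈ 64.750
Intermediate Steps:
Function('S')(y, w) = Mul(2, w, Add(1, w)) (Function('S')(y, w) = Mul(Mul(2, w), Add(1, w)) = Mul(2, w, Add(1, w)))
Function('Z')(u) = Pow(Add(9, u), -1) (Function('Z')(u) = Pow(Add(Mul(u, 1), 9), -1) = Pow(Add(u, 9), -1) = Pow(Add(9, u), -1))
Add(Mul(163, Function('Z')(-5)), Function('S')(21, 3)) = Add(Mul(163, Pow(Add(9, -5), -1)), Mul(2, 3, Add(1, 3))) = Add(Mul(163, Pow(4, -1)), Mul(2, 3, 4)) = Add(Mul(163, Rational(1, 4)), 24) = Add(Rational(163, 4), 24) = Rational(259, 4)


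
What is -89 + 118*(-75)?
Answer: -8939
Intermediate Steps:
-89 + 118*(-75) = -89 - 8850 = -8939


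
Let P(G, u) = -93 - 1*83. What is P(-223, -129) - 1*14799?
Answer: -14975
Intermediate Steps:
P(G, u) = -176 (P(G, u) = -93 - 83 = -176)
P(-223, -129) - 1*14799 = -176 - 1*14799 = -176 - 14799 = -14975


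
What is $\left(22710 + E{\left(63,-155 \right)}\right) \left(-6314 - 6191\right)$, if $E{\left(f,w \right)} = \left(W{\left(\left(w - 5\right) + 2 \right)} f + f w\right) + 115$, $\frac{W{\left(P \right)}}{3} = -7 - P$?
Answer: $-520195495$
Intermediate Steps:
$W{\left(P \right)} = -21 - 3 P$ ($W{\left(P \right)} = 3 \left(-7 - P\right) = -21 - 3 P$)
$E{\left(f,w \right)} = 115 + f w + f \left(-12 - 3 w\right)$ ($E{\left(f,w \right)} = \left(\left(-21 - 3 \left(\left(w - 5\right) + 2\right)\right) f + f w\right) + 115 = \left(\left(-21 - 3 \left(\left(-5 + w\right) + 2\right)\right) f + f w\right) + 115 = \left(\left(-21 - 3 \left(-3 + w\right)\right) f + f w\right) + 115 = \left(\left(-21 - \left(-9 + 3 w\right)\right) f + f w\right) + 115 = \left(\left(-12 - 3 w\right) f + f w\right) + 115 = \left(f \left(-12 - 3 w\right) + f w\right) + 115 = \left(f w + f \left(-12 - 3 w\right)\right) + 115 = 115 + f w + f \left(-12 - 3 w\right)$)
$\left(22710 + E{\left(63,-155 \right)}\right) \left(-6314 - 6191\right) = \left(22710 - \left(641 - 19530\right)\right) \left(-6314 - 6191\right) = \left(22710 + \left(115 - 756 + 19530\right)\right) \left(-12505\right) = \left(22710 + 18889\right) \left(-12505\right) = 41599 \left(-12505\right) = -520195495$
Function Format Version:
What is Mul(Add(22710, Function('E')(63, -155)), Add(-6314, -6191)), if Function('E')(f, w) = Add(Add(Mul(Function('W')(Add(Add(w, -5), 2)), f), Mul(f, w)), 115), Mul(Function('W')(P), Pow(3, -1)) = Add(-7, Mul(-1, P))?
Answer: -520195495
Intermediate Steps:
Function('W')(P) = Add(-21, Mul(-3, P)) (Function('W')(P) = Mul(3, Add(-7, Mul(-1, P))) = Add(-21, Mul(-3, P)))
Function('E')(f, w) = Add(115, Mul(f, w), Mul(f, Add(-12, Mul(-3, w)))) (Function('E')(f, w) = Add(Add(Mul(Add(-21, Mul(-3, Add(Add(w, -5), 2))), f), Mul(f, w)), 115) = Add(Add(Mul(Add(-21, Mul(-3, Add(Add(-5, w), 2))), f), Mul(f, w)), 115) = Add(Add(Mul(Add(-21, Mul(-3, Add(-3, w))), f), Mul(f, w)), 115) = Add(Add(Mul(Add(-21, Add(9, Mul(-3, w))), f), Mul(f, w)), 115) = Add(Add(Mul(Add(-12, Mul(-3, w)), f), Mul(f, w)), 115) = Add(Add(Mul(f, Add(-12, Mul(-3, w))), Mul(f, w)), 115) = Add(Add(Mul(f, w), Mul(f, Add(-12, Mul(-3, w)))), 115) = Add(115, Mul(f, w), Mul(f, Add(-12, Mul(-3, w)))))
Mul(Add(22710, Function('E')(63, -155)), Add(-6314, -6191)) = Mul(Add(22710, Add(115, Mul(-12, 63), Mul(-2, 63, -155))), Add(-6314, -6191)) = Mul(Add(22710, Add(115, -756, 19530)), -12505) = Mul(Add(22710, 18889), -12505) = Mul(41599, -12505) = -520195495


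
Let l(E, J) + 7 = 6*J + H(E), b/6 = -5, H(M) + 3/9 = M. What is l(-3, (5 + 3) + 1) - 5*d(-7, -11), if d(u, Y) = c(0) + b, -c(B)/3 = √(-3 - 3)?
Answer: 581/3 + 15*I*√6 ≈ 193.67 + 36.742*I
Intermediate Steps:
H(M) = -⅓ + M
b = -30 (b = 6*(-5) = -30)
c(B) = -3*I*√6 (c(B) = -3*√(-3 - 3) = -3*I*√6)
d(u, Y) = -30 - 3*I*√6 (d(u, Y) = -3*I*√6 - 30 = -30 - 3*I*√6)
l(E, J) = -22/3 + E + 6*J (l(E, J) = -7 + (6*J + (-⅓ + E)) = -7 + (-⅓ + E + 6*J) = -22/3 + E + 6*J)
l(-3, (5 + 3) + 1) - 5*d(-7, -11) = (-22/3 - 3 + 6*((5 + 3) + 1)) - 5*(-30 - 3*I*√6) = (-22/3 - 3 + 6*(8 + 1)) + (150 + 15*I*√6) = (-22/3 - 3 + 6*9) + (150 + 15*I*√6) = (-22/3 - 3 + 54) + (150 + 15*I*√6) = 131/3 + (150 + 15*I*√6) = 581/3 + 15*I*√6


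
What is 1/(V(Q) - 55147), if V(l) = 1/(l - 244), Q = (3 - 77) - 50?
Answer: -368/20294097 ≈ -1.8133e-5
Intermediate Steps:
Q = -124 (Q = -74 - 50 = -124)
V(l) = 1/(-244 + l)
1/(V(Q) - 55147) = 1/(1/(-244 - 124) - 55147) = 1/(1/(-368) - 55147) = 1/(-1/368 - 55147) = 1/(-20294097/368) = -368/20294097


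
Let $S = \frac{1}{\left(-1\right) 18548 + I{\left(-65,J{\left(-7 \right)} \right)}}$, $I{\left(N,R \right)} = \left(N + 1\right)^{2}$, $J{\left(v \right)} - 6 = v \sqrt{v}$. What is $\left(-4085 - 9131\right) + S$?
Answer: $- \frac{190997633}{14452} \approx -13216.0$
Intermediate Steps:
$J{\left(v \right)} = 6 + v^{\frac{3}{2}}$ ($J{\left(v \right)} = 6 + v \sqrt{v} = 6 + v^{\frac{3}{2}}$)
$I{\left(N,R \right)} = \left(1 + N\right)^{2}$
$S = - \frac{1}{14452}$ ($S = \frac{1}{\left(-1\right) 18548 + \left(1 - 65\right)^{2}} = \frac{1}{-18548 + \left(-64\right)^{2}} = \frac{1}{-18548 + 4096} = \frac{1}{-14452} = - \frac{1}{14452} \approx -6.9195 \cdot 10^{-5}$)
$\left(-4085 - 9131\right) + S = \left(-4085 - 9131\right) - \frac{1}{14452} = -13216 - \frac{1}{14452} = - \frac{190997633}{14452}$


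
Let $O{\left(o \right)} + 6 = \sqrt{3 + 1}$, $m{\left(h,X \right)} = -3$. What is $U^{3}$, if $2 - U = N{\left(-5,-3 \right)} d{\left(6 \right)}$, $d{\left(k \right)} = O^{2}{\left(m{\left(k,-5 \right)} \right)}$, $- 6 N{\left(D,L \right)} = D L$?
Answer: $74088$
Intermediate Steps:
$O{\left(o \right)} = -4$ ($O{\left(o \right)} = -6 + \sqrt{3 + 1} = -6 + \sqrt{4} = -6 + 2 = -4$)
$N{\left(D,L \right)} = - \frac{D L}{6}$
$d{\left(k \right)} = 16$ ($d{\left(k \right)} = \left(-4\right)^{2} = 16$)
$U = 42$ ($U = 2 - \left(- \frac{1}{6}\right) \left(-5\right) \left(-3\right) 16 = 2 - \left(- \frac{5}{2}\right) 16 = 2 - -40 = 2 + 40 = 42$)
$U^{3} = 42^{3} = 74088$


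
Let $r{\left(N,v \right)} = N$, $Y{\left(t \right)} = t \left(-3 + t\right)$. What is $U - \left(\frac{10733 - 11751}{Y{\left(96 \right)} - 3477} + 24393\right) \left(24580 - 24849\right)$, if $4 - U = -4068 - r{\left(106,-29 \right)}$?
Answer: $\frac{35790419803}{5451} \approx 6.5658 \cdot 10^{6}$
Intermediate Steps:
$U = 4178$ ($U = 4 - \left(-4068 - 106\right) = 4 - -4174 = 4 + 4174 = 4178$)
$U - \left(\frac{10733 - 11751}{Y{\left(96 \right)} - 3477} + 24393\right) \left(24580 - 24849\right) = 4178 - \left(\frac{10733 - 11751}{96 \left(-3 + 96\right) - 3477} + 24393\right) \left(24580 - 24849\right) = 4178 - \left(- \frac{1018}{96 \cdot 93 - 3477} + 24393\right) \left(-269\right) = 4178 - \left(- \frac{1018}{8928 - 3477} + 24393\right) \left(-269\right) = 4178 - \left(- \frac{1018}{5451} + 24393\right) \left(-269\right) = 4178 - \frac{132965225}{5451} \left(-269\right) = 4178 - - \frac{35767645525}{5451} = 4178 + \frac{35767645525}{5451} = \frac{35790419803}{5451}$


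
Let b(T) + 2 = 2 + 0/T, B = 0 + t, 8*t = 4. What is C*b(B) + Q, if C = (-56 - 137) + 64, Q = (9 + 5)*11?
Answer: 154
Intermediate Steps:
t = 1/2 (t = (1/8)*4 = 1/2 ≈ 0.50000)
B = 1/2 (B = 0 + 1/2 = 1/2 ≈ 0.50000)
b(T) = 0 (b(T) = -2 + (2 + 0/T) = -2 + (2 + 0) = -2 + 2 = 0)
Q = 154 (Q = 14*11 = 154)
C = -129 (C = -193 + 64 = -129)
C*b(B) + Q = -129*0 + 154 = 0 + 154 = 154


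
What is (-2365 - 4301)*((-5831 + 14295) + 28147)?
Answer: -244048926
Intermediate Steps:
(-2365 - 4301)*((-5831 + 14295) + 28147) = -6666*(8464 + 28147) = -6666*36611 = -244048926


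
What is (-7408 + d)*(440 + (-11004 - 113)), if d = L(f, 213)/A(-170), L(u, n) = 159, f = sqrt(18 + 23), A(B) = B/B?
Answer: 77397573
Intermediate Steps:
A(B) = 1
f = sqrt(41) ≈ 6.4031
d = 159 (d = 159/1 = 159*1 = 159)
(-7408 + d)*(440 + (-11004 - 113)) = (-7408 + 159)*(440 + (-11004 - 113)) = -7249*(440 - 11117) = -7249*(-10677) = 77397573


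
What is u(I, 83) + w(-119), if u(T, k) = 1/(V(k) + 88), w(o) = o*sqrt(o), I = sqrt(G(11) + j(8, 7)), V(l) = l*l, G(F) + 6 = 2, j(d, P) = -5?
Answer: 1/6977 - 119*I*sqrt(119) ≈ 0.00014333 - 1298.1*I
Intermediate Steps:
G(F) = -4 (G(F) = -6 + 2 = -4)
V(l) = l**2
I = 3*I (I = sqrt(-4 - 5) = sqrt(-9) = 3*I ≈ 3.0*I)
w(o) = o**(3/2)
u(T, k) = 1/(88 + k**2) (u(T, k) = 1/(k**2 + 88) = 1/(88 + k**2))
u(I, 83) + w(-119) = 1/(88 + 83**2) + (-119)**(3/2) = 1/(88 + 6889) - 119*I*sqrt(119) = 1/6977 - 119*I*sqrt(119)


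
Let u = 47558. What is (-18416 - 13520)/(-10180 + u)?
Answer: -15968/18689 ≈ -0.85441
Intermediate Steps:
(-18416 - 13520)/(-10180 + u) = (-18416 - 13520)/(-10180 + 47558) = -31936/37378 = -31936*1/37378 = -15968/18689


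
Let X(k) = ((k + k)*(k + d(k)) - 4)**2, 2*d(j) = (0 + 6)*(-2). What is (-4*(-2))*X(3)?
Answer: 3872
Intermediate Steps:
d(j) = -6 (d(j) = ((0 + 6)*(-2))/2 = (6*(-2))/2 = (1/2)*(-12) = -6)
X(k) = (-4 + 2*k*(-6 + k))**2 (X(k) = ((k + k)*(k - 6) - 4)**2 = ((2*k)*(-6 + k) - 4)**2 = (2*k*(-6 + k) - 4)**2 = (-4 + 2*k*(-6 + k))**2)
(-4*(-2))*X(3) = (-4*(-2))*(4*(-2 + 3**2 - 6*3)**2) = (-2*(-4))*(4*(-2 + 9 - 18)**2) = 8*(4*(-11)**2) = 8*(4*121) = 8*484 = 3872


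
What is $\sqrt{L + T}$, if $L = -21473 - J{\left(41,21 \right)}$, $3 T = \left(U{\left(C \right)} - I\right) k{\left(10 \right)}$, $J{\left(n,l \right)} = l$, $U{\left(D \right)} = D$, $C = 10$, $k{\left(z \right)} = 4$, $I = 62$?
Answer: $\frac{i \sqrt{194070}}{3} \approx 146.84 i$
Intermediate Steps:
$T = - \frac{208}{3}$ ($T = \frac{\left(10 - 62\right) 4}{3} = \frac{\left(-52\right) 4}{3} = \frac{1}{3} \left(-208\right) = - \frac{208}{3} \approx -69.333$)
$L = -21494$ ($L = -21473 - 21 = -21494$)
$\sqrt{L + T} = \sqrt{-21494 - \frac{208}{3}} = \sqrt{- \frac{64690}{3}} = \frac{i \sqrt{194070}}{3}$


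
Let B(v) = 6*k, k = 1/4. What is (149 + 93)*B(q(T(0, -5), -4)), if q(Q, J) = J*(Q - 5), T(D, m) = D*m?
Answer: 363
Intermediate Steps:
k = ¼ ≈ 0.25000
q(Q, J) = J*(-5 + Q)
B(v) = 3/2 (B(v) = 6*(¼) = 3/2)
(149 + 93)*B(q(T(0, -5), -4)) = (149 + 93)*(3/2) = 242*(3/2) = 363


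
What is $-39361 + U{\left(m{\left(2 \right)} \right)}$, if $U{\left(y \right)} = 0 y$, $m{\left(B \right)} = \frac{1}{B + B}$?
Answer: $-39361$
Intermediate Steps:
$m{\left(B \right)} = \frac{1}{2 B}$
$U{\left(y \right)} = 0$
$-39361 + U{\left(m{\left(2 \right)} \right)} = -39361 + 0 = -39361$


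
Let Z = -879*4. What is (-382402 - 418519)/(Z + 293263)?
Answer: -800921/289747 ≈ -2.7642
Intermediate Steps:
Z = -3516
(-382402 - 418519)/(Z + 293263) = (-382402 - 418519)/(-3516 + 293263) = -800921/289747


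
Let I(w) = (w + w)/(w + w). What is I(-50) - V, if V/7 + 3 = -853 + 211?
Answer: 4516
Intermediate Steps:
I(w) = 1 (I(w) = (2*w)/((2*w)) = (2*w)*(1/(2*w)) = 1)
V = -4515 (V = -21 + 7*(-853 + 211) = -21 + 7*(-642) = -21 - 4494 = -4515)
I(-50) - V = 1 - 1*(-4515) = 1 + 4515 = 4516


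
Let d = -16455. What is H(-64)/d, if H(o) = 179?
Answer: -179/16455 ≈ -0.010878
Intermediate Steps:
H(-64)/d = 179/(-16455) = 179*(-1/16455) = -179/16455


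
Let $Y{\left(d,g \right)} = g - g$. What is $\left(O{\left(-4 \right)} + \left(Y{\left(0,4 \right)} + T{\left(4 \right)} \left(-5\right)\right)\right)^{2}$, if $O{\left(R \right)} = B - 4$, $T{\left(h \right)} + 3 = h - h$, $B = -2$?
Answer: $81$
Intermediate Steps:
$Y{\left(d,g \right)} = 0$
$T{\left(h \right)} = -3$ ($T{\left(h \right)} = -3 + \left(h - h\right) = -3 + 0 = -3$)
$O{\left(R \right)} = -6$ ($O{\left(R \right)} = -2 - 4 = -6$)
$\left(O{\left(-4 \right)} + \left(Y{\left(0,4 \right)} + T{\left(4 \right)} \left(-5\right)\right)\right)^{2} = \left(-6 + \left(0 - -15\right)\right)^{2} = \left(-6 + \left(0 + 15\right)\right)^{2} = \left(-6 + 15\right)^{2} = 9^{2} = 81$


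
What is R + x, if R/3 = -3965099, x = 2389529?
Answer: -9505768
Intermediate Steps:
R = -11895297 (R = 3*(-3965099) = -11895297)
R + x = -11895297 + 2389529 = -9505768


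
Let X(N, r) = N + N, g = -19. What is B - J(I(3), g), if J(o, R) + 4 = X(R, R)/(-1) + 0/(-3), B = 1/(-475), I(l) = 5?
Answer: -16151/475 ≈ -34.002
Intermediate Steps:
X(N, r) = 2*N
B = -1/475 ≈ -0.0021053
J(o, R) = -4 - 2*R (J(o, R) = -4 + ((2*R)/(-1) + 0/(-3)) = -4 + ((2*R)*(-1) + 0*(-⅓)) = -4 + (-2*R + 0) = -4 - 2*R)
B - J(I(3), g) = -1/475 - (-4 - 2*(-19)) = -1/475 - (-4 + 38) = -1/475 - 1*34 = -1/475 - 34 = -16151/475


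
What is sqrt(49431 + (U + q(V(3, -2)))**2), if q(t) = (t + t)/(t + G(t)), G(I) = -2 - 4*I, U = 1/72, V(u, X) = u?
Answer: 5*sqrt(1240258561)/792 ≈ 222.33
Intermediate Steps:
U = 1/72 ≈ 0.013889
q(t) = 2*t/(-2 - 3*t) (q(t) = (t + t)/(t + (-2 - 4*t)) = (2*t)/(-2 - 3*t) = 2*t/(-2 - 3*t))
sqrt(49431 + (U + q(V(3, -2)))**2) = sqrt(49431 + (1/72 - 2*3/(2 + 3*3))**2) = sqrt(49431 + (1/72 - 2*3/(2 + 9))**2) = sqrt(49431 + (1/72 - 2*3/11)**2) = sqrt(49431 + (1/72 - 2*3*1/11)**2) = sqrt(49431 + (1/72 - 6/11)**2) = sqrt(49431 + (-421/792)**2) = sqrt(49431 + 177241/627264) = sqrt(31006464025/627264) = 5*sqrt(1240258561)/792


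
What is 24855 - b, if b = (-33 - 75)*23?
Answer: 27339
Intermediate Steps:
b = -2484 (b = -108*23 = -2484)
24855 - b = 24855 - 1*(-2484) = 24855 + 2484 = 27339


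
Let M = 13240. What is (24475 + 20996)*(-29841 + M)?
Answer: -754864071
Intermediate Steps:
(24475 + 20996)*(-29841 + M) = (24475 + 20996)*(-29841 + 13240) = 45471*(-16601) = -754864071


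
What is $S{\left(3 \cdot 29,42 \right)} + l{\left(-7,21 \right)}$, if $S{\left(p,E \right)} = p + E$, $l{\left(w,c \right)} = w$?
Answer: $122$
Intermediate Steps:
$S{\left(p,E \right)} = E + p$
$S{\left(3 \cdot 29,42 \right)} + l{\left(-7,21 \right)} = \left(42 + 3 \cdot 29\right) - 7 = \left(42 + 87\right) - 7 = 129 - 7 = 122$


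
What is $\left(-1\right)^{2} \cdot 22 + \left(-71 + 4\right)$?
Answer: $-45$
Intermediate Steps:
$\left(-1\right)^{2} \cdot 22 + \left(-71 + 4\right) = 1 \cdot 22 - 67 = 22 - 67 = -45$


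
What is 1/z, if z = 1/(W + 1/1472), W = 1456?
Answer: 2143233/1472 ≈ 1456.0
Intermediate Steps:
z = 1472/2143233 (z = 1/(1456 + 1/1472) = 1/(2143233/1472) = 1472/2143233 ≈ 0.00068681)
1/z = 1/(1472/2143233) = 2143233/1472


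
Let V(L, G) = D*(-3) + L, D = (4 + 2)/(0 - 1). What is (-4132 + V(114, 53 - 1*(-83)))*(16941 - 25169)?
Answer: 32912000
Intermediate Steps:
D = -6 (D = 6/(-1) = 6*(-1) = -6)
V(L, G) = 18 + L (V(L, G) = -6*(-3) + L = 18 + L)
(-4132 + V(114, 53 - 1*(-83)))*(16941 - 25169) = (-4132 + (18 + 114))*(16941 - 25169) = (-4132 + 132)*(-8228) = -4000*(-8228) = 32912000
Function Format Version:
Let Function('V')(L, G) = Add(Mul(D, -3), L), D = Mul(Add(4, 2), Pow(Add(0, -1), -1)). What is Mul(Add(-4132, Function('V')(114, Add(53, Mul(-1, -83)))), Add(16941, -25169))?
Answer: 32912000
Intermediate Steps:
D = -6 (D = Mul(6, Pow(-1, -1)) = Mul(6, -1) = -6)
Function('V')(L, G) = Add(18, L) (Function('V')(L, G) = Add(Mul(-6, -3), L) = Add(18, L))
Mul(Add(-4132, Function('V')(114, Add(53, Mul(-1, -83)))), Add(16941, -25169)) = Mul(Add(-4132, Add(18, 114)), Add(16941, -25169)) = Mul(Add(-4132, 132), -8228) = Mul(-4000, -8228) = 32912000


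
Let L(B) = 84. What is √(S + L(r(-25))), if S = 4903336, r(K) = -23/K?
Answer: 2*√1225855 ≈ 2214.4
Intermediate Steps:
√(S + L(r(-25))) = √(4903336 + 84) = √4903420 = 2*√1225855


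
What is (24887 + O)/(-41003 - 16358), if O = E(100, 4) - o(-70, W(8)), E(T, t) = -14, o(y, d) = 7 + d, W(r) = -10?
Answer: -24876/57361 ≈ -0.43367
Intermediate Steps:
O = -11 (O = -14 - (7 - 10) = -14 - 1*(-3) = -14 + 3 = -11)
(24887 + O)/(-41003 - 16358) = (24887 - 11)/(-41003 - 16358) = 24876/(-57361) = 24876*(-1/57361) = -24876/57361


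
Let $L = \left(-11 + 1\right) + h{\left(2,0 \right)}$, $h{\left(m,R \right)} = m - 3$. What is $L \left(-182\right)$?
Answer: $2002$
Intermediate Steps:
$h{\left(m,R \right)} = -3 + m$ ($h{\left(m,R \right)} = m - 3 = -3 + m$)
$L = -11$ ($L = \left(-11 + 1\right) + \left(-3 + 2\right) = -10 - 1 = -11$)
$L \left(-182\right) = \left(-11\right) \left(-182\right) = 2002$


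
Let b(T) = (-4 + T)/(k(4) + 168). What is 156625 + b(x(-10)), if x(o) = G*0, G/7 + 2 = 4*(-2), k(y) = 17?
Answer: 28975621/185 ≈ 1.5663e+5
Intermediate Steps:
G = -70 (G = -14 + 7*(4*(-2)) = -14 + 7*(-8) = -14 - 56 = -70)
x(o) = 0 (x(o) = -70*0 = 0)
b(T) = -4/185 + T/185 (b(T) = (-4 + T)/(17 + 168) = (-4 + T)/185 = (-4 + T)*(1/185) = -4/185 + T/185)
156625 + b(x(-10)) = 156625 + (-4/185 + (1/185)*0) = 156625 + (-4/185 + 0) = 156625 - 4/185 = 28975621/185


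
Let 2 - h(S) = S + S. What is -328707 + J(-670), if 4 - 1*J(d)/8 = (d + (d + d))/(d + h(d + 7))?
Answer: -108126035/329 ≈ -3.2865e+5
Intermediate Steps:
h(S) = 2 - 2*S (h(S) = 2 - (S + S) = 2 - 2*S)
J(d) = 32 - 24*d/(-12 - d) (J(d) = 32 - 8*(d + (d + d))/(d + (2 - 2*(d + 7))) = 32 - 8*(d + 2*d)/(d + (2 - 2*(7 + d))) = 32 - 8*3*d/(d + (2 + (-14 - 2*d))) = 32 - 8*3*d/(d + (-12 - 2*d)) = 32 - 8*3*d/(-12 - d) = 32 - 24*d/(-12 - d))
-328707 + J(-670) = -328707 + 8*(48 + 7*(-670))/(12 - 670) = -328707 + 8*(48 - 4690)/(-658) = -328707 + 8*(-1/658)*(-4642) = -328707 + 18568/329 = -108126035/329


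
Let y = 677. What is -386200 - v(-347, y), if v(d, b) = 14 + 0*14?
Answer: -386214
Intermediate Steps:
v(d, b) = 14 (v(d, b) = 14 + 0 = 14)
-386200 - v(-347, y) = -386200 - 1*14 = -386200 - 14 = -386214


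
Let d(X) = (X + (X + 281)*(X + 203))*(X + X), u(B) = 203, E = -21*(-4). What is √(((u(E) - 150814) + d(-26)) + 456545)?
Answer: I*√2039734 ≈ 1428.2*I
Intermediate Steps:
E = 84
d(X) = 2*X*(X + (203 + X)*(281 + X)) (d(X) = (X + (281 + X)*(203 + X))*(2*X) = (X + (203 + X)*(281 + X))*(2*X) = 2*X*(X + (203 + X)*(281 + X)))
√(((u(E) - 150814) + d(-26)) + 456545) = √(((203 - 150814) + 2*(-26)*(57043 + (-26)² + 485*(-26))) + 456545) = √((-150611 + 2*(-26)*(57043 + 676 - 12610)) + 456545) = √((-150611 + 2*(-26)*45109) + 456545) = √((-150611 - 2345668) + 456545) = √(-2496279 + 456545) = √(-2039734) = I*√2039734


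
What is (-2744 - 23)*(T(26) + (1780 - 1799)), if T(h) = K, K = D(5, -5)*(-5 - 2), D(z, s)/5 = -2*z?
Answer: -915877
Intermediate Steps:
D(z, s) = -10*z (D(z, s) = 5*(-2*z) = -10*z)
K = 350 (K = (-10*5)*(-5 - 2) = -50*(-7) = 350)
T(h) = 350
(-2744 - 23)*(T(26) + (1780 - 1799)) = (-2744 - 23)*(350 + (1780 - 1799)) = -2767*(350 - 19) = -2767*331 = -915877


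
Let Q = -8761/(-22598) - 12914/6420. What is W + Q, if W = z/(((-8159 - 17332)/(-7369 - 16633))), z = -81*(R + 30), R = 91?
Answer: -1422289561231073/154092202815 ≈ -9230.1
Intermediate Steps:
z = -9801 (z = -81*(91 + 30) = -81*121 = -9801)
Q = -29448119/18134895 (Q = -8761*(-1/22598) - 12914*1/6420 = 8761/22598 - 6457/3210 = -29448119/18134895 ≈ -1.6238)
W = -78414534/8497 (W = -9801*(-7369 - 16633)/(-8159 - 17332) = -9801/((-25491/(-24002))) = -9801/((-25491*(-1/24002))) = -9801/25491/24002 = -9801*24002/25491 = -78414534/8497 ≈ -9228.5)
W + Q = -78414534/8497 - 29448119/18134895 = -1422289561231073/154092202815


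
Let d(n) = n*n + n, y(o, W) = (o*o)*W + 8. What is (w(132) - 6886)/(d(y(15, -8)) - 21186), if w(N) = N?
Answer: -3377/1594143 ≈ -0.0021184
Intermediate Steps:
y(o, W) = 8 + W*o**2 (y(o, W) = o**2*W + 8 = W*o**2 + 8 = 8 + W*o**2)
d(n) = n + n**2 (d(n) = n**2 + n = n + n**2)
(w(132) - 6886)/(d(y(15, -8)) - 21186) = (132 - 6886)/((8 - 8*15**2)*(1 + (8 - 8*15**2)) - 21186) = -6754/((8 - 8*225)*(1 + (8 - 8*225)) - 21186) = -6754/((8 - 1800)*(1 + (8 - 1800)) - 21186) = -6754/(-1792*(1 - 1792) - 21186) = -6754/(-1792*(-1791) - 21186) = -6754/(3209472 - 21186) = -6754/3188286 = -6754*1/3188286 = -3377/1594143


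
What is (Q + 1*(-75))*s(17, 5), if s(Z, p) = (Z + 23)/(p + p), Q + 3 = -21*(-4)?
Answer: 24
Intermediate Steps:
Q = 81 (Q = -3 - 21*(-4) = -3 + 84 = 81)
s(Z, p) = (23 + Z)/(2*p) (s(Z, p) = (23 + Z)/((2*p)) = (23 + Z)*(1/(2*p)) = (23 + Z)/(2*p))
(Q + 1*(-75))*s(17, 5) = (81 + 1*(-75))*((1/2)*(23 + 17)/5) = (81 - 75)*((1/2)*(1/5)*40) = 6*4 = 24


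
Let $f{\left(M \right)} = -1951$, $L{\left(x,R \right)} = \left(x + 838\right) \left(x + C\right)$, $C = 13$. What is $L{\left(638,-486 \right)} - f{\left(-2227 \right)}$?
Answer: $962827$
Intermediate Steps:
$L{\left(x,R \right)} = \left(13 + x\right) \left(838 + x\right)$ ($L{\left(x,R \right)} = \left(x + 838\right) \left(x + 13\right) = \left(838 + x\right) \left(13 + x\right) = \left(13 + x\right) \left(838 + x\right)$)
$L{\left(638,-486 \right)} - f{\left(-2227 \right)} = \left(10894 + 638^{2} + 851 \cdot 638\right) - -1951 = \left(10894 + 407044 + 542938\right) + 1951 = 960876 + 1951 = 962827$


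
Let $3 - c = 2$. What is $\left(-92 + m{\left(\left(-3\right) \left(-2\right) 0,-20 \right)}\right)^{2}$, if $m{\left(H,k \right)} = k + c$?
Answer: $12321$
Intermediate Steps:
$c = 1$ ($c = 3 - 2 = 1$)
$m{\left(H,k \right)} = 1 + k$ ($m{\left(H,k \right)} = k + 1 = 1 + k$)
$\left(-92 + m{\left(\left(-3\right) \left(-2\right) 0,-20 \right)}\right)^{2} = \left(-92 + \left(1 - 20\right)\right)^{2} = \left(-92 - 19\right)^{2} = \left(-111\right)^{2} = 12321$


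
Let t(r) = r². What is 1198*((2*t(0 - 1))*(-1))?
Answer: -2396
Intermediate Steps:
1198*((2*t(0 - 1))*(-1)) = 1198*((2*(0 - 1)²)*(-1)) = 1198*((2*(-1)²)*(-1)) = 1198*((2*1)*(-1)) = 1198*(2*(-1)) = 1198*(-2) = -2396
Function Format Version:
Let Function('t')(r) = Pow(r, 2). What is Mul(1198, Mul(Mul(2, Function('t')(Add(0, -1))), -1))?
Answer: -2396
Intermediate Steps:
Mul(1198, Mul(Mul(2, Function('t')(Add(0, -1))), -1)) = Mul(1198, Mul(Mul(2, Pow(Add(0, -1), 2)), -1)) = Mul(1198, Mul(Mul(2, Pow(-1, 2)), -1)) = Mul(1198, Mul(Mul(2, 1), -1)) = Mul(1198, Mul(2, -1)) = Mul(1198, -2) = -2396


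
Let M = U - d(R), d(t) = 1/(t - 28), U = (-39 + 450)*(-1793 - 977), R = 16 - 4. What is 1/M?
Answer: -16/18215519 ≈ -8.7837e-7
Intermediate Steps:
R = 12
U = -1138470 (U = 411*(-2770) = -1138470)
d(t) = 1/(-28 + t)
M = -18215519/16 (M = -1138470 - 1/(-28 + 12) = -1138470 - 1/(-16) = -1138470 - 1*(-1/16) = -1138470 + 1/16 = -18215519/16 ≈ -1.1385e+6)
1/M = 1/(-18215519/16) = -16/18215519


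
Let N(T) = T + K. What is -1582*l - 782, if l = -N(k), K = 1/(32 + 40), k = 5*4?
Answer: 1111679/36 ≈ 30880.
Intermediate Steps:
k = 20
K = 1/72 ≈ 0.013889
N(T) = 1/72 + T (N(T) = T + 1/72 = 1/72 + T)
l = -1441/72 (l = -(1/72 + 20) = -1*1441/72 = -1441/72 ≈ -20.014)
-1582*l - 782 = -1582*(-1441/72) - 782 = 1139831/36 - 782 = 1111679/36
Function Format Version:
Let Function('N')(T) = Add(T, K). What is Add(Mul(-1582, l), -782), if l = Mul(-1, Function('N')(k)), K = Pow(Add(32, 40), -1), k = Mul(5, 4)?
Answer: Rational(1111679, 36) ≈ 30880.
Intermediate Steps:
k = 20
K = Rational(1, 72) (K = Pow(72, -1) = Rational(1, 72) ≈ 0.013889)
Function('N')(T) = Add(Rational(1, 72), T) (Function('N')(T) = Add(T, Rational(1, 72)) = Add(Rational(1, 72), T))
l = Rational(-1441, 72) (l = Mul(-1, Add(Rational(1, 72), 20)) = Mul(-1, Rational(1441, 72)) = Rational(-1441, 72) ≈ -20.014)
Add(Mul(-1582, l), -782) = Add(Mul(-1582, Rational(-1441, 72)), -782) = Add(Rational(1139831, 36), -782) = Rational(1111679, 36)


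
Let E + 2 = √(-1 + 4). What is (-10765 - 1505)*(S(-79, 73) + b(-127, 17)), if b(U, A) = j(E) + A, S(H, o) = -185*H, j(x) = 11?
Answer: -179669610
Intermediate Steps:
E = -2 + √3 (E = -2 + √(-1 + 4) = -2 + √3 ≈ -0.26795)
b(U, A) = 11 + A
(-10765 - 1505)*(S(-79, 73) + b(-127, 17)) = (-10765 - 1505)*(-185*(-79) + (11 + 17)) = -12270*(14615 + 28) = -12270*14643 = -179669610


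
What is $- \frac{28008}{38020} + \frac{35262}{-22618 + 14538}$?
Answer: $- \frac{39174147}{7680040} \approx -5.1008$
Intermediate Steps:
$- \frac{28008}{38020} + \frac{35262}{-22618 + 14538} = \left(-28008\right) \frac{1}{38020} + \frac{35262}{-8080} = - \frac{7002}{9505} + 35262 \left(- \frac{1}{8080}\right) = - \frac{7002}{9505} - \frac{17631}{4040} = - \frac{39174147}{7680040}$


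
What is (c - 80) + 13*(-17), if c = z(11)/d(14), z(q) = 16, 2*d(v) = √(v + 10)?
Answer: -301 + 8*√6/3 ≈ -294.47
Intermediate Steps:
d(v) = √(10 + v)/2 (d(v) = √(v + 10)/2 = √(10 + v)/2)
c = 8*√6/3 (c = 16/((√(10 + 14)/2)) = 16/((√24/2)) = 16/(((2*√6)/2)) = 16/(√6) = 16*(√6/6) = 8*√6/3 ≈ 6.5320)
(c - 80) + 13*(-17) = (8*√6/3 - 80) + 13*(-17) = (-80 + 8*√6/3) - 221 = -301 + 8*√6/3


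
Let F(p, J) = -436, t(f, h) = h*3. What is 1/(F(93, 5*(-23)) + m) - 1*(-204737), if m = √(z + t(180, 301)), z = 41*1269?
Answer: 7020636358/34291 - √13233/68582 ≈ 2.0474e+5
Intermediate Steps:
t(f, h) = 3*h
z = 52029
m = 2*√13233 (m = √(52029 + 3*301) = √(52029 + 903) = √52932 = 2*√13233 ≈ 230.07)
1/(F(93, 5*(-23)) + m) - 1*(-204737) = 1/(-436 + 2*√13233) - 1*(-204737) = 1/(-436 + 2*√13233) + 204737 = 204737 + 1/(-436 + 2*√13233)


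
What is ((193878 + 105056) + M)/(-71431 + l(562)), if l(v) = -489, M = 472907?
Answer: -771841/71920 ≈ -10.732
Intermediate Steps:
((193878 + 105056) + M)/(-71431 + l(562)) = ((193878 + 105056) + 472907)/(-71431 - 489) = (298934 + 472907)/(-71920) = 771841*(-1/71920) = -771841/71920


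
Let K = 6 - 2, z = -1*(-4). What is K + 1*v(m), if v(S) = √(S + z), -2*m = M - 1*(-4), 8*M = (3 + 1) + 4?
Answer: 4 + √6/2 ≈ 5.2247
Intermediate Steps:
z = 4
M = 1 (M = ((3 + 1) + 4)/8 = (4 + 4)/8 = (⅛)*8 = 1)
m = -5/2 (m = -(1 - 1*(-4))/2 = -(1 + 4)/2 = -½*5 = -5/2 ≈ -2.5000)
v(S) = √(4 + S) (v(S) = √(S + 4) = √(4 + S))
K = 4
K + 1*v(m) = 4 + 1*√(4 - 5/2) = 4 + 1*√(3/2) = 4 + 1*(√6/2) = 4 + √6/2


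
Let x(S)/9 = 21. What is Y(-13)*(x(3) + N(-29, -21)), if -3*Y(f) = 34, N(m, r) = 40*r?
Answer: 7378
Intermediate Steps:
x(S) = 189 (x(S) = 9*21 = 189)
Y(f) = -34/3 (Y(f) = -1/3*34 = -34/3)
Y(-13)*(x(3) + N(-29, -21)) = -34*(189 + 40*(-21))/3 = -34*(189 - 840)/3 = -34/3*(-651) = 7378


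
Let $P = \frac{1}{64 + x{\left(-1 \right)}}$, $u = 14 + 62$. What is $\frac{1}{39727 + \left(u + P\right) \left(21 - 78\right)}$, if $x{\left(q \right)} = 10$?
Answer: $\frac{74}{2619173} \approx 2.8253 \cdot 10^{-5}$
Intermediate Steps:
$u = 76$
$P = \frac{1}{74}$ ($P = \frac{1}{64 + 10} = \frac{1}{74} \approx 0.013514$)
$\frac{1}{39727 + \left(u + P\right) \left(21 - 78\right)} = \frac{1}{39727 + \left(76 + \frac{1}{74}\right) \left(21 - 78\right)} = \frac{1}{39727 + \frac{5625 \left(21 - 78\right)}{74}} = \frac{1}{39727 + \frac{5625}{74} \left(-57\right)} = \frac{1}{39727 - \frac{320625}{74}} = \frac{1}{\frac{2619173}{74}} = \frac{74}{2619173}$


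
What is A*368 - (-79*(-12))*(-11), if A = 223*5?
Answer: 420748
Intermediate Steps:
A = 1115
A*368 - (-79*(-12))*(-11) = 1115*368 - (-79*(-12))*(-11) = 410320 - 948*(-11) = 410320 - 1*(-10428) = 410320 + 10428 = 420748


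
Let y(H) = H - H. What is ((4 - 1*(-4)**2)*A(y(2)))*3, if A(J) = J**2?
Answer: 0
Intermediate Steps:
y(H) = 0
((4 - 1*(-4)**2)*A(y(2)))*3 = ((4 - 1*(-4)**2)*0**2)*3 = ((4 - 1*16)*0)*3 = ((4 - 16)*0)*3 = -12*0*3 = 0*3 = 0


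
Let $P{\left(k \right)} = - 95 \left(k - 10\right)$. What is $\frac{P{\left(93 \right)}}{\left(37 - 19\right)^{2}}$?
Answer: $- \frac{7885}{324} \approx -24.336$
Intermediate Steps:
$P{\left(k \right)} = 950 - 95 k$ ($P{\left(k \right)} = - 95 \left(-10 + k\right) = 950 - 95 k$)
$\frac{P{\left(93 \right)}}{\left(37 - 19\right)^{2}} = \frac{950 - 8835}{\left(37 - 19\right)^{2}} = \frac{950 - 8835}{18^{2}} = - \frac{7885}{324}$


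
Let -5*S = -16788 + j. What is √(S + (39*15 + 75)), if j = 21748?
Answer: 2*I*√83 ≈ 18.221*I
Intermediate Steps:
S = -992 (S = -(-16788 + 21748)/5 = -⅕*4960 = -992)
√(S + (39*15 + 75)) = √(-992 + (39*15 + 75)) = √(-992 + (585 + 75)) = √(-992 + 660) = √(-332) = 2*I*√83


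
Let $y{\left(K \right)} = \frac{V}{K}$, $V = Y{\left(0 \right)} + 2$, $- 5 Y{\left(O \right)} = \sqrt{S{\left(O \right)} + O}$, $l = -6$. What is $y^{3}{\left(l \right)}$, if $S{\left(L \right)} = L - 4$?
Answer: $\frac{\left(-5 + i\right)^{3}}{3375} \approx -0.032593 + 0.021926 i$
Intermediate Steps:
$S{\left(L \right)} = -4 + L$
$Y{\left(O \right)} = - \frac{\sqrt{-4 + 2 O}}{5}$ ($Y{\left(O \right)} = - \frac{\sqrt{\left(-4 + O\right) + O}}{5} = - \frac{\sqrt{-4 + 2 O}}{5}$)
$V = 2 - \frac{2 i}{5}$ ($V = - \frac{\sqrt{-4 + 2 \cdot 0}}{5} + 2 = - \frac{\sqrt{-4 + 0}}{5} + 2 = - \frac{\sqrt{-4}}{5} + 2 = - \frac{2 i}{5} + 2 = 2 - \frac{2 i}{5} \approx 2.0 - 0.4 i$)
$y{\left(K \right)} = \frac{2 - \frac{2 i}{5}}{K}$
$y^{3}{\left(l \right)} = \left(\frac{2 \left(5 - i\right)}{5 \left(-6\right)}\right)^{3} = \left(\frac{2}{5} \left(- \frac{1}{6}\right) \left(5 - i\right)\right)^{3} = \left(- \frac{1}{3} + \frac{i}{15}\right)^{3}$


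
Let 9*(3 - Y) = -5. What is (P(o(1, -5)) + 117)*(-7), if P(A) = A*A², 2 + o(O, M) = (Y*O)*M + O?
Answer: 33190612/729 ≈ 45529.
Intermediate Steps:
Y = 32/9 (Y = 3 - ⅑*(-5) = 3 + 5/9 = 32/9 ≈ 3.5556)
o(O, M) = -2 + O + 32*M*O/9 (o(O, M) = -2 + ((32*O/9)*M + O) = -2 + (32*M*O/9 + O) = -2 + (O + 32*M*O/9) = -2 + O + 32*M*O/9)
P(A) = A³
(P(o(1, -5)) + 117)*(-7) = ((-2 + 1 + (32/9)*(-5)*1)³ + 117)*(-7) = ((-2 + 1 - 160/9)³ + 117)*(-7) = ((-169/9)³ + 117)*(-7) = (-4826809/729 + 117)*(-7) = -4741516/729*(-7) = 33190612/729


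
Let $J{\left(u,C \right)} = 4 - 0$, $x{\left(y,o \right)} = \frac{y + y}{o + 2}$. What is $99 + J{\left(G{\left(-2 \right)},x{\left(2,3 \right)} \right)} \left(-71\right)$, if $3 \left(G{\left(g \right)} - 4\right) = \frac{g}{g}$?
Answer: $-185$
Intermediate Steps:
$G{\left(g \right)} = \frac{13}{3}$ ($G{\left(g \right)} = 4 + \frac{g \frac{1}{g}}{3} = 4 + \frac{1}{3} \cdot 1 = 4 + \frac{1}{3} = \frac{13}{3}$)
$x{\left(y,o \right)} = \frac{2 y}{2 + o}$
$J{\left(u,C \right)} = 4$ ($J{\left(u,C \right)} = 4 + 0 = 4$)
$99 + J{\left(G{\left(-2 \right)},x{\left(2,3 \right)} \right)} \left(-71\right) = 99 + 4 \left(-71\right) = 99 - 284 = -185$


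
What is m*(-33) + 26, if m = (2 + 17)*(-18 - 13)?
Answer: 19463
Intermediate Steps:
m = -589 (m = 19*(-31) = -589)
m*(-33) + 26 = -589*(-33) + 26 = 19437 + 26 = 19463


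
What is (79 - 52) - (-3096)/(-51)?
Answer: -573/17 ≈ -33.706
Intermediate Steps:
(79 - 52) - (-3096)/(-51) = 27 - (-3096)*(-1)/51 = 27 - 129*8/17 = 27 - 1032/17 = -573/17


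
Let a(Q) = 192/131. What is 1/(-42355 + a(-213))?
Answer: -131/5548313 ≈ -2.3611e-5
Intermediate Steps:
a(Q) = 192/131 (a(Q) = 192*(1/131) = 192/131)
1/(-42355 + a(-213)) = 1/(-42355 + 192/131) = 1/(-5548313/131) = -131/5548313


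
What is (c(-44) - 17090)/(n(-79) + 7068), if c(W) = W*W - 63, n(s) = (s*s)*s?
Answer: 15217/485971 ≈ 0.031313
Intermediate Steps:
n(s) = s³ (n(s) = s²*s = s³)
c(W) = -63 + W² (c(W) = W² - 63 = -63 + W²)
(c(-44) - 17090)/(n(-79) + 7068) = ((-63 + (-44)²) - 17090)/((-79)³ + 7068) = ((-63 + 1936) - 17090)/(-493039 + 7068) = (1873 - 17090)/(-485971) = -15217*(-1/485971) = 15217/485971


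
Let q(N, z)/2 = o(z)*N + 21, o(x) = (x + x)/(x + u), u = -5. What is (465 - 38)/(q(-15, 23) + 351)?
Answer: 1281/949 ≈ 1.3498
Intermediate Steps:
o(x) = 2*x/(-5 + x) (o(x) = (x + x)/(x - 5) = (2*x)/(-5 + x) = 2*x/(-5 + x))
q(N, z) = 42 + 4*N*z/(-5 + z) (q(N, z) = 2*((2*z/(-5 + z))*N + 21) = 2*(2*N*z/(-5 + z) + 21) = 2*(21 + 2*N*z/(-5 + z)) = 42 + 4*N*z/(-5 + z))
(465 - 38)/(q(-15, 23) + 351) = (465 - 38)/(2*(-105 + 21*23 + 2*(-15)*23)/(-5 + 23) + 351) = 427/(2*(-105 + 483 - 690)/18 + 351) = 427/(2*(1/18)*(-312) + 351) = 427/(-104/3 + 351) = 427/(949/3) = 427*(3/949) = 1281/949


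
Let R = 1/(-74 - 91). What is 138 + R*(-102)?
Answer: 7624/55 ≈ 138.62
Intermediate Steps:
R = -1/165 (R = 1/(-165) = -1/165 ≈ -0.0060606)
138 + R*(-102) = 138 - 1/165*(-102) = 138 + 34/55 = 7624/55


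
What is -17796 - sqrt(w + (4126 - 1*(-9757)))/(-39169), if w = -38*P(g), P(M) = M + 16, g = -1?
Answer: -17796 + sqrt(13313)/39169 ≈ -17796.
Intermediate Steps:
P(M) = 16 + M
w = -570 (w = -38*(16 - 1) = -38*15 = -570)
-17796 - sqrt(w + (4126 - 1*(-9757)))/(-39169) = -17796 - sqrt(-570 + (4126 - 1*(-9757)))/(-39169) = -17796 - sqrt(-570 + (4126 + 9757))*(-1)/39169 = -17796 - sqrt(-570 + 13883)*(-1)/39169 = -17796 - sqrt(13313)*(-1)/39169 = -17796 - (-1)*sqrt(13313)/39169 = -17796 + sqrt(13313)/39169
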